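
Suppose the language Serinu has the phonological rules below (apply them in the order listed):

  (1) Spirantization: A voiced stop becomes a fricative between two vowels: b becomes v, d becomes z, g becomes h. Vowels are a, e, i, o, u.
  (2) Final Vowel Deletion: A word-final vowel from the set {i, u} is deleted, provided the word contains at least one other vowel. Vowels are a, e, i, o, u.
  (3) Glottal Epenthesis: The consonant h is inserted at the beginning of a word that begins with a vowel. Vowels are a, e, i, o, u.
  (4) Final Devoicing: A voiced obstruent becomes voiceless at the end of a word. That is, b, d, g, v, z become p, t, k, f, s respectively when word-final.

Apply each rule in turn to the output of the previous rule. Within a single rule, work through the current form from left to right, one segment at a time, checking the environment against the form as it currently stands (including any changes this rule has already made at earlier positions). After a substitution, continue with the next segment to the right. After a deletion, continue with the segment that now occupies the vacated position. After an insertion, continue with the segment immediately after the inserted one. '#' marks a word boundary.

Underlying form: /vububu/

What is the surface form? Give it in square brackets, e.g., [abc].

[vuvuf]

(1) Spirantization: [vububu] → [vuvuvu]
(2) Final Vowel Deletion: [vuvuvu] → [vuvuv]
(3) Glottal Epenthesis: no change — [vuvuv]
(4) Final Devoicing: [vuvuv] → [vuvuf]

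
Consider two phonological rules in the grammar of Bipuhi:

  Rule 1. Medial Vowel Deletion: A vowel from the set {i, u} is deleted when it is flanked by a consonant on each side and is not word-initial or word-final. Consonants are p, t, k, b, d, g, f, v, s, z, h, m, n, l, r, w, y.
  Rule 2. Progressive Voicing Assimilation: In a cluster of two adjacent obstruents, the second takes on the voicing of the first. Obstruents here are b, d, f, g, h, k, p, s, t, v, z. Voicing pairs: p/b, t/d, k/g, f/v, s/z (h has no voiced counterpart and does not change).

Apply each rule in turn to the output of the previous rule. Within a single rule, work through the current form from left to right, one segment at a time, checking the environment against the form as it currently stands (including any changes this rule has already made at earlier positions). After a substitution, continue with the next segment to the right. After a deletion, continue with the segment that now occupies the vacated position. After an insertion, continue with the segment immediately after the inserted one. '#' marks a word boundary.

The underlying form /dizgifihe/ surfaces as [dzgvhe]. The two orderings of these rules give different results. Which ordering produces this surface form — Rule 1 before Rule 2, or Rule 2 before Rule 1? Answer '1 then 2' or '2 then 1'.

Order 1 then 2:
  1 Medial Vowel Deletion: [dizgifihe] → [dzgfhe]
  2 Progressive Voicing Assimilation: [dzgfhe] → [dzgvhe]
  result: [dzgvhe]
Order 2 then 1:
  2 Progressive Voicing Assimilation: no change — [dizgifihe]
  1 Medial Vowel Deletion: [dizgifihe] → [dzgfhe]
  result: [dzgfhe]

1 then 2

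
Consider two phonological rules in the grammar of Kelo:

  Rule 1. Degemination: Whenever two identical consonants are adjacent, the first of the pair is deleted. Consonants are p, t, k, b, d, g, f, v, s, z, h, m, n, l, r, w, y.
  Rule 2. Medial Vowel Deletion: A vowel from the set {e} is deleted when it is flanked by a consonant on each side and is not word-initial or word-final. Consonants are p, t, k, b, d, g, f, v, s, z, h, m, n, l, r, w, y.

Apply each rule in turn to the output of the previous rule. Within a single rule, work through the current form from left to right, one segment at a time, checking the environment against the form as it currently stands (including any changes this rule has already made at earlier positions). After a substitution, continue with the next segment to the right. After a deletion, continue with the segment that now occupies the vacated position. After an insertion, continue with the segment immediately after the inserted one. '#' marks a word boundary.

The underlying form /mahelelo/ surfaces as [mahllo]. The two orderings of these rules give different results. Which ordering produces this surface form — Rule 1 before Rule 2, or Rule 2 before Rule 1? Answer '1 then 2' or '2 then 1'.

Order 1 then 2:
  1 Degemination: no change — [mahelelo]
  2 Medial Vowel Deletion: [mahelelo] → [mahllo]
  result: [mahllo]
Order 2 then 1:
  2 Medial Vowel Deletion: [mahelelo] → [mahllo]
  1 Degemination: [mahllo] → [mahlo]
  result: [mahlo]

1 then 2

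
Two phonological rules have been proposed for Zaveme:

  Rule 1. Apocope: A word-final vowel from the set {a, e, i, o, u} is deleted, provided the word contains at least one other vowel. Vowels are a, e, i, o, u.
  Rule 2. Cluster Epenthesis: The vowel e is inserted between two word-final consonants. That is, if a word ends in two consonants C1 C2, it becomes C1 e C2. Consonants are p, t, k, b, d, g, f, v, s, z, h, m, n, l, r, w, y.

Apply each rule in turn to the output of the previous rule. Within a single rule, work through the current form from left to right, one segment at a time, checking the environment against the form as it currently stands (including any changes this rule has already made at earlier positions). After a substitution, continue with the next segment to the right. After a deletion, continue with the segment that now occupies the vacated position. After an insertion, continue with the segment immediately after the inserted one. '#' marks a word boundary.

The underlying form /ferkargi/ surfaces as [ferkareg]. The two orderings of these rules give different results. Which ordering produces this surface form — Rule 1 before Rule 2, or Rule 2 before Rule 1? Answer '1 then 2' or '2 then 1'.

Order 1 then 2:
  1 Apocope: [ferkargi] → [ferkarg]
  2 Cluster Epenthesis: [ferkarg] → [ferkareg]
  result: [ferkareg]
Order 2 then 1:
  2 Cluster Epenthesis: no change — [ferkargi]
  1 Apocope: [ferkargi] → [ferkarg]
  result: [ferkarg]

1 then 2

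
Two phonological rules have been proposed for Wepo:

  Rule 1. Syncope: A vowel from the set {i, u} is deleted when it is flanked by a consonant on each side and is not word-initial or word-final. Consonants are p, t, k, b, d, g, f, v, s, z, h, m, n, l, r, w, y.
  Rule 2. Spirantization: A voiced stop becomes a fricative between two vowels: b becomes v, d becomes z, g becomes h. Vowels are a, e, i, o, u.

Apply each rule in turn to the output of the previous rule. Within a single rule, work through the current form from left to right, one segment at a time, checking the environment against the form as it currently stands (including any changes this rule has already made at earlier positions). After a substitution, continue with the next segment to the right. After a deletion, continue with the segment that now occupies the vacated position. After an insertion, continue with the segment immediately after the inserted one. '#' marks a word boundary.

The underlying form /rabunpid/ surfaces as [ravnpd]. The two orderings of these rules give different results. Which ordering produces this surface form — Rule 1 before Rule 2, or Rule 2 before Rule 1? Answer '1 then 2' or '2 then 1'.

2 then 1

Order 1 then 2:
  1 Syncope: [rabunpid] → [rabnpd]
  2 Spirantization: no change — [rabnpd]
  result: [rabnpd]
Order 2 then 1:
  2 Spirantization: [rabunpid] → [ravunpid]
  1 Syncope: [ravunpid] → [ravnpd]
  result: [ravnpd]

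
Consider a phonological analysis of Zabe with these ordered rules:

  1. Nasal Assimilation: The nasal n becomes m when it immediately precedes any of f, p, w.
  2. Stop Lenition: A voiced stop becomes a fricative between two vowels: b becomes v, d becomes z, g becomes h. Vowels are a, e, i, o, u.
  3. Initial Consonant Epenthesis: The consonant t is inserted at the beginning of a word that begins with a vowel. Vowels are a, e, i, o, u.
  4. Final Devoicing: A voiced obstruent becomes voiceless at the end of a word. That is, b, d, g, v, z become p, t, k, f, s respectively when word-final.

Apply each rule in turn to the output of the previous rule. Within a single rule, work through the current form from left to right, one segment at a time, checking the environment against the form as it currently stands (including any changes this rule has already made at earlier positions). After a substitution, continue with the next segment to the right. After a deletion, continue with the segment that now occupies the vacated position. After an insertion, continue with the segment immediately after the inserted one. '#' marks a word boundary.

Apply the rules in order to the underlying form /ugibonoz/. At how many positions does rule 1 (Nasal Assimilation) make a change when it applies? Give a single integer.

0

1 Nasal Assimilation: no change — [ugibonoz]
2 Stop Lenition: [ugibonoz] → [uhivonoz]
3 Initial Consonant Epenthesis: [uhivonoz] → [tuhivonoz]
4 Final Devoicing: [tuhivonoz] → [tuhivonos]
Rule 1 changed 0 position(s).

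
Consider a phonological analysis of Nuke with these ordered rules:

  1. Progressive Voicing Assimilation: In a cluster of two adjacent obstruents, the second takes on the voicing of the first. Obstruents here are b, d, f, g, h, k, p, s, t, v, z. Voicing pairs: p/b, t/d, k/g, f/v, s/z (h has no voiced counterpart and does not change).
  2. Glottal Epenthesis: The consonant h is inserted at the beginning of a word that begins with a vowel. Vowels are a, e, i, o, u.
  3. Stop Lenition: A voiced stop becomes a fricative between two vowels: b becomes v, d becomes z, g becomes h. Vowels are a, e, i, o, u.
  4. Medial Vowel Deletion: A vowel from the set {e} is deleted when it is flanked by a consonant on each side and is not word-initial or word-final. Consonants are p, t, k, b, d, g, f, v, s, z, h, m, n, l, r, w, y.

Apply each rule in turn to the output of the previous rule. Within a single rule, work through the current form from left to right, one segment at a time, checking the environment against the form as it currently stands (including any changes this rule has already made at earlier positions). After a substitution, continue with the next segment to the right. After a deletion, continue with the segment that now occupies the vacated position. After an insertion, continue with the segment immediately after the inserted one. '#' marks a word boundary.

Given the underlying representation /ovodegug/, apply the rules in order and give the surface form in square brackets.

1 Progressive Voicing Assimilation: no change — [ovodegug]
2 Glottal Epenthesis: [ovodegug] → [hovodegug]
3 Stop Lenition: [hovodegug] → [hovozehug]
4 Medial Vowel Deletion: [hovozehug] → [hovozhug]

[hovozhug]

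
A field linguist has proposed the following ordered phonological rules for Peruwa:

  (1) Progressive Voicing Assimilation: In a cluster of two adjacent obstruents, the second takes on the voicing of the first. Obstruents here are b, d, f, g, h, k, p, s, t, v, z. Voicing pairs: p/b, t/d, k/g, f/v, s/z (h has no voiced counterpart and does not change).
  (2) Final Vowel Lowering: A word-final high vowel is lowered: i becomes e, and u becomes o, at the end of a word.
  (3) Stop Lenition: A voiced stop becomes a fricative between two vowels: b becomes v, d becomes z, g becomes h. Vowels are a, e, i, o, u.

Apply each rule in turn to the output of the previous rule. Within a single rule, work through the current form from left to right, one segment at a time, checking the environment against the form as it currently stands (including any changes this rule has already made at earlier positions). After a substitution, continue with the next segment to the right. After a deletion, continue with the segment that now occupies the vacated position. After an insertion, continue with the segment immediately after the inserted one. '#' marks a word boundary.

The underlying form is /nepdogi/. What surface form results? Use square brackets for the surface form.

[neptohe]

(1) Progressive Voicing Assimilation: [nepdogi] → [neptogi]
(2) Final Vowel Lowering: [neptogi] → [neptoge]
(3) Stop Lenition: [neptoge] → [neptohe]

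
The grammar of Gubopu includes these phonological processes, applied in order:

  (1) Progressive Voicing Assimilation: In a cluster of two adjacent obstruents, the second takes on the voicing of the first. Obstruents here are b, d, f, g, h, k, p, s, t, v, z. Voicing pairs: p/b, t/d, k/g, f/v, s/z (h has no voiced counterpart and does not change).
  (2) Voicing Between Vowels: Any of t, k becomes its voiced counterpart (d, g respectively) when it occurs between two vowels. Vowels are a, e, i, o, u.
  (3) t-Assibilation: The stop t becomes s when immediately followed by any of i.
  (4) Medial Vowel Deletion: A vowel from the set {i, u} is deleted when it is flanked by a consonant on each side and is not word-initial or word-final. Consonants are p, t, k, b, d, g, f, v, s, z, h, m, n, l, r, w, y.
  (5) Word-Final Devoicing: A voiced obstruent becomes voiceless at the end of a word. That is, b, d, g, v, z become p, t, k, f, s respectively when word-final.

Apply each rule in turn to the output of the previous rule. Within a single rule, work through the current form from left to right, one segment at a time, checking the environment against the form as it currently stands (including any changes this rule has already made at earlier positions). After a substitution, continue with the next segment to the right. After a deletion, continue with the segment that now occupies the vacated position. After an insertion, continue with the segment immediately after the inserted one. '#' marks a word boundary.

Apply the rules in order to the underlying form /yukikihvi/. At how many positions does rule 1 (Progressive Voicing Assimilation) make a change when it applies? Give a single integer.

1

(1) Progressive Voicing Assimilation: [yukikihvi] → [yukikihfi]
(2) Voicing Between Vowels: [yukikihfi] → [yugigihfi]
(3) t-Assibilation: no change — [yugigihfi]
(4) Medial Vowel Deletion: [yugigihfi] → [ygghfi]
(5) Word-Final Devoicing: no change — [ygghfi]
Rule 1 changed 1 position(s).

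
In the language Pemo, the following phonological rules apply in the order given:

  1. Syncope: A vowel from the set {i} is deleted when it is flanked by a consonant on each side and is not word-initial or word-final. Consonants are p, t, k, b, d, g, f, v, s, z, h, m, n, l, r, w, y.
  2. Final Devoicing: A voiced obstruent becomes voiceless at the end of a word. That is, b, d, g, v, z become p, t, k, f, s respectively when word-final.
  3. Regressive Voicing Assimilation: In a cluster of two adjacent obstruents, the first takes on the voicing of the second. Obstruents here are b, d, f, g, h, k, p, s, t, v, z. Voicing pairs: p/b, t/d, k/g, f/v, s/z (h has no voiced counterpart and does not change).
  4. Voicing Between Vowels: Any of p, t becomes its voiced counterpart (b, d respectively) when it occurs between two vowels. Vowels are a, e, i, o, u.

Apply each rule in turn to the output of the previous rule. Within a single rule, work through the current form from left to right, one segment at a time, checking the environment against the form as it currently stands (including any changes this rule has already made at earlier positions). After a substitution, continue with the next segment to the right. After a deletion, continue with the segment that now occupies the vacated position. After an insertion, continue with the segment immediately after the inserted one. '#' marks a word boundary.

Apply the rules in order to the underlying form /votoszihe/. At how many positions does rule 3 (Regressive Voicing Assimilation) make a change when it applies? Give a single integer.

2

1 Syncope: [votoszihe] → [votoszhe]
2 Final Devoicing: no change — [votoszhe]
3 Regressive Voicing Assimilation: [votoszhe] → [votozshe]
4 Voicing Between Vowels: [votozshe] → [vodozshe]
Rule 3 changed 2 position(s).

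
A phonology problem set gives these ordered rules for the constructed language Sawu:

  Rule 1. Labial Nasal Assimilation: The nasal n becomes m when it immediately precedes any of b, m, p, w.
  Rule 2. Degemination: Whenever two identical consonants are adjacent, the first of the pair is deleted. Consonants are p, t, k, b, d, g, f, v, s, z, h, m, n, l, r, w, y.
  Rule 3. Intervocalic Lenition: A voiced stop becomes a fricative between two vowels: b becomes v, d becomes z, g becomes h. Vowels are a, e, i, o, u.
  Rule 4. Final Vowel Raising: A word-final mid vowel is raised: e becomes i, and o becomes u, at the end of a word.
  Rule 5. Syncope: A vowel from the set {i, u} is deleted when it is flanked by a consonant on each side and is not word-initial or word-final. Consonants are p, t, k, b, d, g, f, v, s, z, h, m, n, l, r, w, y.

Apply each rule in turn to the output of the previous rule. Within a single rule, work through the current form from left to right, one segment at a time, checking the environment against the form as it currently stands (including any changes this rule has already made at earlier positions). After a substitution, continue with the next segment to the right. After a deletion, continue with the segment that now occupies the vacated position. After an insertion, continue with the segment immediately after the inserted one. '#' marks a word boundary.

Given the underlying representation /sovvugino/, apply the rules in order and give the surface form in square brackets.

Rule 1 Labial Nasal Assimilation: no change — [sovvugino]
Rule 2 Degemination: [sovvugino] → [sovugino]
Rule 3 Intervocalic Lenition: [sovugino] → [sovuhino]
Rule 4 Final Vowel Raising: [sovuhino] → [sovuhinu]
Rule 5 Syncope: [sovuhinu] → [sovhnu]

[sovhnu]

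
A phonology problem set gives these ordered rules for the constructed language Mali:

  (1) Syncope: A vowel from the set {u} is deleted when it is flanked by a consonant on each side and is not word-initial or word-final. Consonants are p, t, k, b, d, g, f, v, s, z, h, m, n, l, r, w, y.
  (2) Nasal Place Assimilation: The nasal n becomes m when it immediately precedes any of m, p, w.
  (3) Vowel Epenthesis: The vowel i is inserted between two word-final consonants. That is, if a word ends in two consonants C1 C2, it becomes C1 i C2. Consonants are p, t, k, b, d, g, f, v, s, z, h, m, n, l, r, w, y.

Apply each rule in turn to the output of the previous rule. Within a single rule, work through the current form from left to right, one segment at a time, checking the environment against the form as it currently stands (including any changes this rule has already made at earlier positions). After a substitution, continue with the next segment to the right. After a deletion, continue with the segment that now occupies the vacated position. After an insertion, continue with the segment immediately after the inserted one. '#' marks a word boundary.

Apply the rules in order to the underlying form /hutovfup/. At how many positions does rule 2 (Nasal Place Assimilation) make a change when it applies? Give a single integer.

0

(1) Syncope: [hutovfup] → [htovfp]
(2) Nasal Place Assimilation: no change — [htovfp]
(3) Vowel Epenthesis: [htovfp] → [htovfip]
Rule 2 changed 0 position(s).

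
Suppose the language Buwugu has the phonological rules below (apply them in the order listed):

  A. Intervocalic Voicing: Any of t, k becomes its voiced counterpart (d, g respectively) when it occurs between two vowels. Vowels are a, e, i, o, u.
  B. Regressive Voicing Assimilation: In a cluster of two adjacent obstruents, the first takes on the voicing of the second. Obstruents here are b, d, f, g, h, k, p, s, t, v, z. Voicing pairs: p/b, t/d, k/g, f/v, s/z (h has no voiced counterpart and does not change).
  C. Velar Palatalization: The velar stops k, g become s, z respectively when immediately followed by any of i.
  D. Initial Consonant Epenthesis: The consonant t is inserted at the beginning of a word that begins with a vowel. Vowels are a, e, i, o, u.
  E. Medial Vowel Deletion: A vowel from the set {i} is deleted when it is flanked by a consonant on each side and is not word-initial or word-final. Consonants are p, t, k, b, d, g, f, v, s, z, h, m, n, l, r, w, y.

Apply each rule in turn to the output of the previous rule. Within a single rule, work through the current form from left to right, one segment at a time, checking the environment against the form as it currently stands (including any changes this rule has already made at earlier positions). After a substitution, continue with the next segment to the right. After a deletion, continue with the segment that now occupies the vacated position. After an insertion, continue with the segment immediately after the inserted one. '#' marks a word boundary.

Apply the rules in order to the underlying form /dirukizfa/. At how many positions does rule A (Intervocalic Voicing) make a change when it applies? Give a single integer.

1

A Intervocalic Voicing: [dirukizfa] → [dirugizfa]
B Regressive Voicing Assimilation: [dirugizfa] → [dirugisfa]
C Velar Palatalization: [dirugisfa] → [diruzisfa]
D Initial Consonant Epenthesis: no change — [diruzisfa]
E Medial Vowel Deletion: [diruzisfa] → [druzsfa]
Rule A changed 1 position(s).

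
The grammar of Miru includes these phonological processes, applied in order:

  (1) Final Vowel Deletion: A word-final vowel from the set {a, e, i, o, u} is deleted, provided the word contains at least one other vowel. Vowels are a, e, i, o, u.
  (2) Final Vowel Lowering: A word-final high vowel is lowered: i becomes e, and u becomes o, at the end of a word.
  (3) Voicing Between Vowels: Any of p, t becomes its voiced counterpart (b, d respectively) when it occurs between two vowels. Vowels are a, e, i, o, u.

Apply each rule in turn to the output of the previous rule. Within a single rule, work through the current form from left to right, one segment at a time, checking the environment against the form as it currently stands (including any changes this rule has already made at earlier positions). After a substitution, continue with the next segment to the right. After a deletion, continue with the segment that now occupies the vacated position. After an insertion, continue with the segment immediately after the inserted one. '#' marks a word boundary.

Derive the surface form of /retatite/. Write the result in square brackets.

(1) Final Vowel Deletion: [retatite] → [retatit]
(2) Final Vowel Lowering: no change — [retatit]
(3) Voicing Between Vowels: [retatit] → [redadit]

[redadit]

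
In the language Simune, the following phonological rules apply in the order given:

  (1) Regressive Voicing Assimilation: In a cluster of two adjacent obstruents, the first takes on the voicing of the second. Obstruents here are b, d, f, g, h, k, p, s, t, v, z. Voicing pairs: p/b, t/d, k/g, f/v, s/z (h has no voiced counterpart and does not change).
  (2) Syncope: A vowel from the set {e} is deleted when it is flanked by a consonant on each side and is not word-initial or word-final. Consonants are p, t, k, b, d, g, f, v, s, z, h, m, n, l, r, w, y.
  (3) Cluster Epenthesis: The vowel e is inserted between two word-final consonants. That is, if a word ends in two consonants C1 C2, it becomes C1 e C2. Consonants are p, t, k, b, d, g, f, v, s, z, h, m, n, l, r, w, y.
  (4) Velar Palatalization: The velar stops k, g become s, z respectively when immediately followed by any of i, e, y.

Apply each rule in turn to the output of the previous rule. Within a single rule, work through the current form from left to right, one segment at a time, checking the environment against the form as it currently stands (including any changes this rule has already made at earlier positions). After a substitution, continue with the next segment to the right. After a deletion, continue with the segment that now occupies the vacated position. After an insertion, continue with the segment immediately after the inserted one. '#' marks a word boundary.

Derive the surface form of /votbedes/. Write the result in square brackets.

[vodbdes]

(1) Regressive Voicing Assimilation: [votbedes] → [vodbedes]
(2) Syncope: [vodbedes] → [vodbds]
(3) Cluster Epenthesis: [vodbds] → [vodbdes]
(4) Velar Palatalization: no change — [vodbdes]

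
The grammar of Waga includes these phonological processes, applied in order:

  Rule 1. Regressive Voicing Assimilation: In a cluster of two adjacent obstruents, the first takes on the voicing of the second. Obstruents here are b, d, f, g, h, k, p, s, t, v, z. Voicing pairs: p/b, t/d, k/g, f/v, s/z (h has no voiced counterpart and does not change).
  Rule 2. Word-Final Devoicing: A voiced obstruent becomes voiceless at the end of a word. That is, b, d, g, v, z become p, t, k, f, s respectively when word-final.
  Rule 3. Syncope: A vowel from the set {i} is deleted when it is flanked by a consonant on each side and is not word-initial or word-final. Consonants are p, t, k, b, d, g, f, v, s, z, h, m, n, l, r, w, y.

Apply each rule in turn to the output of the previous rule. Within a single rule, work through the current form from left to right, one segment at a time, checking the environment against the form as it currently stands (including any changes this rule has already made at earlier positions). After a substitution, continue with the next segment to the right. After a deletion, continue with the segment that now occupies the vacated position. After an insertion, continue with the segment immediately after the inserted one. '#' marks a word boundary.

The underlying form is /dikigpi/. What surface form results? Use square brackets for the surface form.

Rule 1 Regressive Voicing Assimilation: [dikigpi] → [dikikpi]
Rule 2 Word-Final Devoicing: no change — [dikikpi]
Rule 3 Syncope: [dikikpi] → [dkkpi]

[dkkpi]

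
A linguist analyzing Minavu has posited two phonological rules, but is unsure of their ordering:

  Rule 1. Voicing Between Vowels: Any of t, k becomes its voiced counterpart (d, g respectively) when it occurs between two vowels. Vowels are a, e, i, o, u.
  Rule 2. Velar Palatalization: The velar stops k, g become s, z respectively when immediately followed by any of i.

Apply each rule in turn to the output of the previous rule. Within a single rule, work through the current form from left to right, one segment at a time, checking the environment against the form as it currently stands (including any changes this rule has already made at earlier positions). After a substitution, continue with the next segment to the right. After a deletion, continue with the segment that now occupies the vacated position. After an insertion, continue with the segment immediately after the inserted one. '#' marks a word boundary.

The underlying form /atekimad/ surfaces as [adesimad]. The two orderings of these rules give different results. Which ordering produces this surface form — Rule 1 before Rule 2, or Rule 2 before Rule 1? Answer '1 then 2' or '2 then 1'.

Order 1 then 2:
  1 Voicing Between Vowels: [atekimad] → [adegimad]
  2 Velar Palatalization: [adegimad] → [adezimad]
  result: [adezimad]
Order 2 then 1:
  2 Velar Palatalization: [atekimad] → [atesimad]
  1 Voicing Between Vowels: [atesimad] → [adesimad]
  result: [adesimad]

2 then 1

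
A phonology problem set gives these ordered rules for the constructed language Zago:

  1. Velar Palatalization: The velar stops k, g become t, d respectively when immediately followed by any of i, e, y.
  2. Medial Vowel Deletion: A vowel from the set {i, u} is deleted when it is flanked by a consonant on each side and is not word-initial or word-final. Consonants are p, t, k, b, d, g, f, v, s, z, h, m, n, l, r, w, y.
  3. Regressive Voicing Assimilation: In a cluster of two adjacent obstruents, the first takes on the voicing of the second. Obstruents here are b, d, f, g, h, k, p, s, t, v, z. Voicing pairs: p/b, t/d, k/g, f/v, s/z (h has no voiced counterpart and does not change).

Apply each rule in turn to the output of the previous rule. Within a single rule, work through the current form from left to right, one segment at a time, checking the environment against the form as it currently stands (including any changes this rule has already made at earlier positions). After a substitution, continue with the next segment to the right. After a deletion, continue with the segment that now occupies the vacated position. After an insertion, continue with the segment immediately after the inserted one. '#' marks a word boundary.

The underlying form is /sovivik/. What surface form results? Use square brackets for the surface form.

1 Velar Palatalization: no change — [sovivik]
2 Medial Vowel Deletion: [sovivik] → [sovvk]
3 Regressive Voicing Assimilation: [sovvk] → [sovfk]

[sovfk]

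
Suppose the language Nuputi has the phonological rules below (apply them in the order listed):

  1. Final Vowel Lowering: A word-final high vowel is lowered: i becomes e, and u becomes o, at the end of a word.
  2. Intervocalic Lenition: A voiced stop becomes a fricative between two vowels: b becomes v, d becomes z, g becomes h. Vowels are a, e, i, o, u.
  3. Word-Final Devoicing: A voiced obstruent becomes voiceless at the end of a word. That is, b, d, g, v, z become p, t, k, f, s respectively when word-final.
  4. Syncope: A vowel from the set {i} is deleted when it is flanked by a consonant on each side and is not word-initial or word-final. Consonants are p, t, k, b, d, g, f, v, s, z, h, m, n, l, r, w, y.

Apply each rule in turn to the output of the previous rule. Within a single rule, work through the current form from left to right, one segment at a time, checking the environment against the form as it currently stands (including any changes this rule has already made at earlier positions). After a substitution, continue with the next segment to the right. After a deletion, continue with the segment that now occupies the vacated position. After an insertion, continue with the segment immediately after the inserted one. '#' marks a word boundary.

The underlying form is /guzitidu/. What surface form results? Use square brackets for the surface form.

1 Final Vowel Lowering: [guzitidu] → [guzitido]
2 Intervocalic Lenition: [guzitido] → [guzitizo]
3 Word-Final Devoicing: no change — [guzitizo]
4 Syncope: [guzitizo] → [guztzo]

[guztzo]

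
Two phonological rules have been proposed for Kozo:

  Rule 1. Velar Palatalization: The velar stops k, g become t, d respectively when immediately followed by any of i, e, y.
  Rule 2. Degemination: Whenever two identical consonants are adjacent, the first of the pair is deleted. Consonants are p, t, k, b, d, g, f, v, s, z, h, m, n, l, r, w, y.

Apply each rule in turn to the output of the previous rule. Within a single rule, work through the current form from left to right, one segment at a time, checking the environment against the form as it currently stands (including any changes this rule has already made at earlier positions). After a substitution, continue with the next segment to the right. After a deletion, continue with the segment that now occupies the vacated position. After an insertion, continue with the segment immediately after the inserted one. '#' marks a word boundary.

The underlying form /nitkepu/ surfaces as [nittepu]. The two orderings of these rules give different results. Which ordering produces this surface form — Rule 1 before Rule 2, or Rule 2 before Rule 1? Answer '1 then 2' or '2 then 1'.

2 then 1

Order 1 then 2:
  1 Velar Palatalization: [nitkepu] → [nittepu]
  2 Degemination: [nittepu] → [nitepu]
  result: [nitepu]
Order 2 then 1:
  2 Degemination: no change — [nitkepu]
  1 Velar Palatalization: [nitkepu] → [nittepu]
  result: [nittepu]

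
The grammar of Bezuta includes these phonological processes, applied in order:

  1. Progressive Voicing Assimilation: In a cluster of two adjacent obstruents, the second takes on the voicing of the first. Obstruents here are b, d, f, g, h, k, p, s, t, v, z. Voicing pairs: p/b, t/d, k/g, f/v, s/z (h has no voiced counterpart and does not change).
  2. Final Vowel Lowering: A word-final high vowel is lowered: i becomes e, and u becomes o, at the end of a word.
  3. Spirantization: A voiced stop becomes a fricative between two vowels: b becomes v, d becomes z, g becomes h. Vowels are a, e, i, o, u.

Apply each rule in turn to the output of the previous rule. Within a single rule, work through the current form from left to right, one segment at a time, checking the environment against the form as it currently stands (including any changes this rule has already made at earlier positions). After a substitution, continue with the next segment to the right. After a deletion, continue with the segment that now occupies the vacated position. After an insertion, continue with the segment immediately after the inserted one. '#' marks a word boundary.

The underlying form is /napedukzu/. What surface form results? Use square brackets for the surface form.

1 Progressive Voicing Assimilation: [napedukzu] → [napeduksu]
2 Final Vowel Lowering: [napeduksu] → [napedukso]
3 Spirantization: [napedukso] → [napezukso]

[napezukso]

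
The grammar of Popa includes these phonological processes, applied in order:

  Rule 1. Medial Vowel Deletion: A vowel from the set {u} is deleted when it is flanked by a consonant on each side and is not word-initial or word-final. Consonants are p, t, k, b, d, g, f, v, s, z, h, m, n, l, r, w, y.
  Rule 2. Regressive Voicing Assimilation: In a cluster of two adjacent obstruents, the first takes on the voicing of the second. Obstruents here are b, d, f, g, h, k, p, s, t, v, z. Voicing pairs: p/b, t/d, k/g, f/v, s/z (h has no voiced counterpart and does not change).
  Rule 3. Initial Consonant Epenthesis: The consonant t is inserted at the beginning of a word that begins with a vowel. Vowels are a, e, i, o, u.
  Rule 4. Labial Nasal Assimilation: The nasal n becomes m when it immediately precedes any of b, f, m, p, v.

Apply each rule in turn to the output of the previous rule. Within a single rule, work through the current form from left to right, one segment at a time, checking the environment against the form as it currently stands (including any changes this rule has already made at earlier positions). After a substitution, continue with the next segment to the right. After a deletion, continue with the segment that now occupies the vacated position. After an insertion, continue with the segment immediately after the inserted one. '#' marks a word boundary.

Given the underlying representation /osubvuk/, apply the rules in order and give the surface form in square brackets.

[tozbfk]

Rule 1 Medial Vowel Deletion: [osubvuk] → [osbvk]
Rule 2 Regressive Voicing Assimilation: [osbvk] → [ozbfk]
Rule 3 Initial Consonant Epenthesis: [ozbfk] → [tozbfk]
Rule 4 Labial Nasal Assimilation: no change — [tozbfk]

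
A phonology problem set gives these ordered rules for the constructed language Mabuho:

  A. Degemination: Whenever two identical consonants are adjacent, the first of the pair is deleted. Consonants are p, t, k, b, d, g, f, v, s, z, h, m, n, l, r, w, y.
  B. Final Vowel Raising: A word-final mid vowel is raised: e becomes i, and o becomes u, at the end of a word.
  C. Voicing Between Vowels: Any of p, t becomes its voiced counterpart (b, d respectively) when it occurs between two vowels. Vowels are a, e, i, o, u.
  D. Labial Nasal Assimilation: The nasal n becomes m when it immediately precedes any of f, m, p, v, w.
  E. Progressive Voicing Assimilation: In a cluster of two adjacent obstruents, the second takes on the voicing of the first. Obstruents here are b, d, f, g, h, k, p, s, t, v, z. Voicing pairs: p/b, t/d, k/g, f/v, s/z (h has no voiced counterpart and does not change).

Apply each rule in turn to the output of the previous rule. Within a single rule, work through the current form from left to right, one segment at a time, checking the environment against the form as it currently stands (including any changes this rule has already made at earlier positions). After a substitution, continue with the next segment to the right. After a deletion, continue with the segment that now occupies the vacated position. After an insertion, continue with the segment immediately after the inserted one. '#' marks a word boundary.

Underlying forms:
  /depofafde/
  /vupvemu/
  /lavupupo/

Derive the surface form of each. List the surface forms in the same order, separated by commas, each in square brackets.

/depofafde/:
  A Degemination: no change — [depofafde]
  B Final Vowel Raising: [depofafde] → [depofafdi]
  C Voicing Between Vowels: [depofafdi] → [debofafdi]
  D Labial Nasal Assimilation: no change — [debofafdi]
  E Progressive Voicing Assimilation: [debofafdi] → [debofafti]
/vupvemu/:
  A Degemination: no change — [vupvemu]
  B Final Vowel Raising: no change — [vupvemu]
  C Voicing Between Vowels: no change — [vupvemu]
  D Labial Nasal Assimilation: no change — [vupvemu]
  E Progressive Voicing Assimilation: [vupvemu] → [vupfemu]
/lavupupo/:
  A Degemination: no change — [lavupupo]
  B Final Vowel Raising: [lavupupo] → [lavupupu]
  C Voicing Between Vowels: [lavupupu] → [lavububu]
  D Labial Nasal Assimilation: no change — [lavububu]
  E Progressive Voicing Assimilation: no change — [lavububu]

[debofafti], [vupfemu], [lavububu]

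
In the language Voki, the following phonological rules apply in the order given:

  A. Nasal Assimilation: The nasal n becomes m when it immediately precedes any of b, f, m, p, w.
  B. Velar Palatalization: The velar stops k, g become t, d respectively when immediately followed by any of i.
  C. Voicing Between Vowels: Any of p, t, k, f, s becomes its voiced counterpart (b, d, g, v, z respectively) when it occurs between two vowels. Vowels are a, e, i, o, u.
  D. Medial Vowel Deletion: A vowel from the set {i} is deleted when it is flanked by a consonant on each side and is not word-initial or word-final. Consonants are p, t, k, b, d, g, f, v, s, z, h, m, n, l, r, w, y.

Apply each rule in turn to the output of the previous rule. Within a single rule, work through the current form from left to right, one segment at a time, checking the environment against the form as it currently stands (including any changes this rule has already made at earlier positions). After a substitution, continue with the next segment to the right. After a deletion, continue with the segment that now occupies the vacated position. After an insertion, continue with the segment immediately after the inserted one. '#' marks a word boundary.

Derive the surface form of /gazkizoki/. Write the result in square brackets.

A Nasal Assimilation: no change — [gazkizoki]
B Velar Palatalization: [gazkizoki] → [gaztizoti]
C Voicing Between Vowels: [gaztizoti] → [gaztizodi]
D Medial Vowel Deletion: [gaztizodi] → [gaztzodi]

[gaztzodi]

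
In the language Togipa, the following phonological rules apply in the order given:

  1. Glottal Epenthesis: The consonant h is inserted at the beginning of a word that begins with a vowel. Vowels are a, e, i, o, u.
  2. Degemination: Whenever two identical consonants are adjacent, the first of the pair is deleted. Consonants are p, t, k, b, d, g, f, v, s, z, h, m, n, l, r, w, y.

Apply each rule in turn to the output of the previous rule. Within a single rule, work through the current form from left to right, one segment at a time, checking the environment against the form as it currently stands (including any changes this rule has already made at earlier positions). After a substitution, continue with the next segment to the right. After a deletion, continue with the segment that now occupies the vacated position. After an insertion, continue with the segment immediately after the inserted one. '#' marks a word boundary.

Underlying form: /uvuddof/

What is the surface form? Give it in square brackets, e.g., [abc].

1 Glottal Epenthesis: [uvuddof] → [huvuddof]
2 Degemination: [huvuddof] → [huvudof]

[huvudof]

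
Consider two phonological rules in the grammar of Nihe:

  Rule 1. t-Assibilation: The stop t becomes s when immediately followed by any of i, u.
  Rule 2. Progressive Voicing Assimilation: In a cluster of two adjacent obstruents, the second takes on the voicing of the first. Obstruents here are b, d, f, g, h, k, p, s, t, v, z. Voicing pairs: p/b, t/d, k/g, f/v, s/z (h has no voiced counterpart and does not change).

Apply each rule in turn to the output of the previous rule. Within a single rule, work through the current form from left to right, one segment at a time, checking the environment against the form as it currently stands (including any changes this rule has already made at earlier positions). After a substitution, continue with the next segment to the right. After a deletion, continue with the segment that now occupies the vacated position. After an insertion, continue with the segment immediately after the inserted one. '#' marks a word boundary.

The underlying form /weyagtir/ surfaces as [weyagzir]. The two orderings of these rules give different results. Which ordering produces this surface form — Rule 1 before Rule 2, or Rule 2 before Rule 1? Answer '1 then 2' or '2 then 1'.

1 then 2

Order 1 then 2:
  1 t-Assibilation: [weyagtir] → [weyagsir]
  2 Progressive Voicing Assimilation: [weyagsir] → [weyagzir]
  result: [weyagzir]
Order 2 then 1:
  2 Progressive Voicing Assimilation: [weyagtir] → [weyagdir]
  1 t-Assibilation: no change — [weyagdir]
  result: [weyagdir]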